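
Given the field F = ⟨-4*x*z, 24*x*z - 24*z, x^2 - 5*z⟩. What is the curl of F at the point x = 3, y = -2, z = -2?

(∇×F)₁ = ∂F₃/∂y − ∂F₂/∂z = -24*x + 24
(∇×F)₂ = ∂F₁/∂z − ∂F₃/∂x = -6*x
(∇×F)₃ = ∂F₂/∂x − ∂F₁/∂y = 24*z
∇×F = (-24*x + 24, -6*x, 24*z)
At (3, -2, -2): (-48, -18, -48).

(-48, -18, -48)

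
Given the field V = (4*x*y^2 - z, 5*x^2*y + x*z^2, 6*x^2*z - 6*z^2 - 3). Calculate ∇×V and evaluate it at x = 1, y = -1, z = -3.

(∇×V)₁ = ∂V₃/∂y − ∂V₂/∂z = -2*x*z
(∇×V)₂ = ∂V₁/∂z − ∂V₃/∂x = -12*x*z - 1
(∇×V)₃ = ∂V₂/∂x − ∂V₁/∂y = 2*x*y + z^2
∇×V = (-2*x*z, -12*x*z - 1, 2*x*y + z^2)
At (1, -1, -3): (6, 35, 7).

(6, 35, 7)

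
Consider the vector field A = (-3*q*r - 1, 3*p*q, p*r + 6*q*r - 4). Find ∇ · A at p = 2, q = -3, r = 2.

-10

∂A₁/∂p = 0
∂A₂/∂q = 3*p
∂A₃/∂r = p + 6*q
∇·A = 4*p + 6*q
At (2, -3, 2): -10.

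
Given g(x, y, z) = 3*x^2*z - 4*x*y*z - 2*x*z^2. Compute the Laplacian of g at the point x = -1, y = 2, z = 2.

16

∂²g/∂x² = 6*z
∂²g/∂y² = 0
∂²g/∂z² = -4*x
∇²g = -4*x + 6*z
At (-1, 2, 2): 16.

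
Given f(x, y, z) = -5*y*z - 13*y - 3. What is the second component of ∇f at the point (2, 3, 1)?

(∇f)_2 = ∂f/∂y = -5*z - 13
At (2, 3, 1): -18.

-18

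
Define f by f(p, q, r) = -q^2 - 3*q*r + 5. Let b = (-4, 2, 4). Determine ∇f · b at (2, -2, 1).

∂f/∂p = 0
∂f/∂q = -2*q - 3*r
∂f/∂r = -3*q
∇f at (2, -2, 1) = (0, 1, 6)
∇f · b = (0)(-4) + (1)(2) + (6)(4) = 26

26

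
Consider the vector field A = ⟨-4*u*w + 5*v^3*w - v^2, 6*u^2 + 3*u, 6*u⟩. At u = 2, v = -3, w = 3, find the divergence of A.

-12

∂A₁/∂u = -4*w
∂A₂/∂v = 0
∂A₃/∂w = 0
∇·A = -4*w
At (2, -3, 3): -12.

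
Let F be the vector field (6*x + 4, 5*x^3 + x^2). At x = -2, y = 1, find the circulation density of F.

∂F₂/∂x = 15*x^2 + 2*x
∂F₁/∂y = 0
Scalar curl = 15*x^2 + 2*x
At (-2, 1): 56.

56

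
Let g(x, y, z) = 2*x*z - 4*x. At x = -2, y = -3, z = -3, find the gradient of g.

(-10, 0, -4)

∂g/∂x = 2*z - 4
∂g/∂y = 0
∂g/∂z = 2*x
∇g = (2*z - 4, 0, 2*x)
At (-2, -3, -3): (-10, 0, -4).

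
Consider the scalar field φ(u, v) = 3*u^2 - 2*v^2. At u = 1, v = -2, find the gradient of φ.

(6, 8)

∂φ/∂u = 6*u
∂φ/∂v = -4*v
∇φ = (6*u, -4*v)
At (1, -2): (6, 8).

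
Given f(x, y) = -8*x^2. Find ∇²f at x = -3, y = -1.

-16

∂²f/∂x² = -16
∂²f/∂y² = 0
∇²f = -16
At (-3, -1): -16.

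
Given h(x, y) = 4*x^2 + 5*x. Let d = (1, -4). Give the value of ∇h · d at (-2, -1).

-11

∂h/∂x = 8*x + 5
∂h/∂y = 0
∇h at (-2, -1) = (-11, 0)
∇h · d = (-11)(1) + (0)(-4) = -11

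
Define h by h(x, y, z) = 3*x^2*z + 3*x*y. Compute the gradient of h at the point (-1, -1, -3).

∂h/∂x = 6*x*z + 3*y
∂h/∂y = 3*x
∂h/∂z = 3*x^2
∇h = (6*x*z + 3*y, 3*x, 3*x^2)
At (-1, -1, -3): (15, -3, 3).

(15, -3, 3)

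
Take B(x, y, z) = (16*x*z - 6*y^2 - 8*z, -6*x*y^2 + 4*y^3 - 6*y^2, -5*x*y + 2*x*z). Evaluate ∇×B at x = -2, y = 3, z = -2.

(10, -21, -18)

(∇×B)₁ = ∂B₃/∂y − ∂B₂/∂z = -5*x
(∇×B)₂ = ∂B₁/∂z − ∂B₃/∂x = 16*x + 5*y - 2*z - 8
(∇×B)₃ = ∂B₂/∂x − ∂B₁/∂y = -6*y^2 + 12*y
∇×B = (-5*x, 16*x + 5*y - 2*z - 8, -6*y^2 + 12*y)
At (-2, 3, -2): (10, -21, -18).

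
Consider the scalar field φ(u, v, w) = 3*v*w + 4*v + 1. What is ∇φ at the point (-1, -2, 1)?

∂φ/∂u = 0
∂φ/∂v = 3*w + 4
∂φ/∂w = 3*v
∇φ = (0, 3*w + 4, 3*v)
At (-1, -2, 1): (0, 7, -6).

(0, 7, -6)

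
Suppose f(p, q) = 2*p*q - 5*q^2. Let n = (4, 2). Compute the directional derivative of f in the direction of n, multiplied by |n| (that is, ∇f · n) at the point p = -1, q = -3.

32

∂f/∂p = 2*q
∂f/∂q = 2*p - 10*q
∇f at (-1, -3) = (-6, 28)
∇f · n = (-6)(4) + (28)(2) = 32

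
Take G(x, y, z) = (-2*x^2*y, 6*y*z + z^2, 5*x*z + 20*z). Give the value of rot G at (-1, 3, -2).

(-14, 10, 2)

(∇×G)₁ = ∂G₃/∂y − ∂G₂/∂z = -6*y - 2*z
(∇×G)₂ = ∂G₁/∂z − ∂G₃/∂x = -5*z
(∇×G)₃ = ∂G₂/∂x − ∂G₁/∂y = 2*x^2
∇×G = (-6*y - 2*z, -5*z, 2*x^2)
At (-1, 3, -2): (-14, 10, 2).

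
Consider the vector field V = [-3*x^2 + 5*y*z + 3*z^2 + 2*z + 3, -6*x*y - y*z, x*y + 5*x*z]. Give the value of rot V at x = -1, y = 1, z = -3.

(∇×V)₁ = ∂V₃/∂y − ∂V₂/∂z = x + y
(∇×V)₂ = ∂V₁/∂z − ∂V₃/∂x = 4*y + z + 2
(∇×V)₃ = ∂V₂/∂x − ∂V₁/∂y = -6*y - 5*z
∇×V = (x + y, 4*y + z + 2, -6*y - 5*z)
At (-1, 1, -3): (0, 3, 9).

(0, 3, 9)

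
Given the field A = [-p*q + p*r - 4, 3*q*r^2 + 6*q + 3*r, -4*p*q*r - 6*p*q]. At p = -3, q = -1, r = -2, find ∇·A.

∂A₁/∂p = -q + r
∂A₂/∂q = 3*r^2 + 6
∂A₃/∂r = -4*p*q
∇·A = -4*p*q - q + 3*r^2 + r + 6
At (-3, -1, -2): 5.

5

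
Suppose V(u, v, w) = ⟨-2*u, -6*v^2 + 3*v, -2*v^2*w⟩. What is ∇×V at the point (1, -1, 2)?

(∇×V)₁ = ∂V₃/∂v − ∂V₂/∂w = -4*v*w
(∇×V)₂ = ∂V₁/∂w − ∂V₃/∂u = 0
(∇×V)₃ = ∂V₂/∂u − ∂V₁/∂v = 0
∇×V = (-4*v*w, 0, 0)
At (1, -1, 2): (8, 0, 0).

(8, 0, 0)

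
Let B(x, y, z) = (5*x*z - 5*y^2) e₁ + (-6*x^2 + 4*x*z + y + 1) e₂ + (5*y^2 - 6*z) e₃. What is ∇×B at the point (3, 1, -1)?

(∇×B)₁ = ∂B₃/∂y − ∂B₂/∂z = -4*x + 10*y
(∇×B)₂ = ∂B₁/∂z − ∂B₃/∂x = 5*x
(∇×B)₃ = ∂B₂/∂x − ∂B₁/∂y = -12*x + 10*y + 4*z
∇×B = (-4*x + 10*y, 5*x, -12*x + 10*y + 4*z)
At (3, 1, -1): (-2, 15, -30).

(-2, 15, -30)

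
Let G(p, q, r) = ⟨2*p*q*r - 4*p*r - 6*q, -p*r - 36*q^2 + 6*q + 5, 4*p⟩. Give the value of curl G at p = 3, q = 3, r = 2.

(∇×G)₁ = ∂G₃/∂q − ∂G₂/∂r = p
(∇×G)₂ = ∂G₁/∂r − ∂G₃/∂p = 2*p*q - 4*p - 4
(∇×G)₃ = ∂G₂/∂p − ∂G₁/∂q = -2*p*r - r + 6
∇×G = (p, 2*p*q - 4*p - 4, -2*p*r - r + 6)
At (3, 3, 2): (3, 2, -8).

(3, 2, -8)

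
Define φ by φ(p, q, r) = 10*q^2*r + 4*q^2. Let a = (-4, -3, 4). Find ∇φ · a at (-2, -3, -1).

252

∂φ/∂p = 0
∂φ/∂q = 20*q*r + 8*q
∂φ/∂r = 10*q^2
∇φ at (-2, -3, -1) = (0, 36, 90)
∇φ · a = (0)(-4) + (36)(-3) + (90)(4) = 252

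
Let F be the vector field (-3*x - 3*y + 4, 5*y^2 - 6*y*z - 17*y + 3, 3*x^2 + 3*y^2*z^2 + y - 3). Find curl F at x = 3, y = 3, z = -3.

(181, -18, 3)

(∇×F)₁ = ∂F₃/∂y − ∂F₂/∂z = 6*y*z^2 + 6*y + 1
(∇×F)₂ = ∂F₁/∂z − ∂F₃/∂x = -6*x
(∇×F)₃ = ∂F₂/∂x − ∂F₁/∂y = 3
∇×F = (6*y*z^2 + 6*y + 1, -6*x, 3)
At (3, 3, -3): (181, -18, 3).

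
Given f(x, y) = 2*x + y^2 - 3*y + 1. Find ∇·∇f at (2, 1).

∂²f/∂x² = 0
∂²f/∂y² = 2
∇²f = 2
At (2, 1): 2.

2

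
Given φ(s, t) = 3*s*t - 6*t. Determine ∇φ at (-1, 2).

(6, -9)

∂φ/∂s = 3*t
∂φ/∂t = 3*s - 6
∇φ = (3*t, 3*s - 6)
At (-1, 2): (6, -9).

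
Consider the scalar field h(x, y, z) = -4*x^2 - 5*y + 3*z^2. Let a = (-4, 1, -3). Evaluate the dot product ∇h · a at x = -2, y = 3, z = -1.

-51

∂h/∂x = -8*x
∂h/∂y = -5
∂h/∂z = 6*z
∇h at (-2, 3, -1) = (16, -5, -6)
∇h · a = (16)(-4) + (-5)(1) + (-6)(-3) = -51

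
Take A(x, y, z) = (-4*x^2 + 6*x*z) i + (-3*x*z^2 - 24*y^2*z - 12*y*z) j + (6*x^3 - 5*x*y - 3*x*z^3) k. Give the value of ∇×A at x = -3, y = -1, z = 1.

(9, -182, -3)

(∇×A)₁ = ∂A₃/∂y − ∂A₂/∂z = 6*x*z - 5*x + 24*y^2 + 12*y
(∇×A)₂ = ∂A₁/∂z − ∂A₃/∂x = -18*x^2 + 6*x + 5*y + 3*z^3
(∇×A)₃ = ∂A₂/∂x − ∂A₁/∂y = -3*z^2
∇×A = (6*x*z - 5*x + 24*y^2 + 12*y, -18*x^2 + 6*x + 5*y + 3*z^3, -3*z^2)
At (-3, -1, 1): (9, -182, -3).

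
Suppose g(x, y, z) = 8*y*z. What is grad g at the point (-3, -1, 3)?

(0, 24, -8)

∂g/∂x = 0
∂g/∂y = 8*z
∂g/∂z = 8*y
∇g = (0, 8*z, 8*y)
At (-3, -1, 3): (0, 24, -8).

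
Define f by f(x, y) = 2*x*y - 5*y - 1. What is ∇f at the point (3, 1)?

(2, 1)

∂f/∂x = 2*y
∂f/∂y = 2*x - 5
∇f = (2*y, 2*x - 5)
At (3, 1): (2, 1).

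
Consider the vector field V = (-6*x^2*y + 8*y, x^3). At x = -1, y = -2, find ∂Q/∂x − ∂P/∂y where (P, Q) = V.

∂V₂/∂x = 3*x^2
∂V₁/∂y = -6*x^2 + 8
Scalar curl = 9*x^2 - 8
At (-1, -2): 1.

1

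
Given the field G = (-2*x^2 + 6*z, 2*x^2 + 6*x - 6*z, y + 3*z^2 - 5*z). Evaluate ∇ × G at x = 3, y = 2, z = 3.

(7, 6, 18)

(∇×G)₁ = ∂G₃/∂y − ∂G₂/∂z = 7
(∇×G)₂ = ∂G₁/∂z − ∂G₃/∂x = 6
(∇×G)₃ = ∂G₂/∂x − ∂G₁/∂y = 4*x + 6
∇×G = (7, 6, 4*x + 6)
At (3, 2, 3): (7, 6, 18).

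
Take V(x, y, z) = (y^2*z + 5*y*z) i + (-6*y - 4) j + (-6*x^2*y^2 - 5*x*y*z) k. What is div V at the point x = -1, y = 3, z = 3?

∂V₁/∂x = 0
∂V₂/∂y = -6
∂V₃/∂z = -5*x*y
∇·V = -5*x*y - 6
At (-1, 3, 3): 9.

9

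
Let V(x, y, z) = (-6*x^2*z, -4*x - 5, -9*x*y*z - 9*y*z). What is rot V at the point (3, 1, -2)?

(∇×V)₁ = ∂V₃/∂y − ∂V₂/∂z = -9*x*z - 9*z
(∇×V)₂ = ∂V₁/∂z − ∂V₃/∂x = -6*x^2 + 9*y*z
(∇×V)₃ = ∂V₂/∂x − ∂V₁/∂y = -4
∇×V = (-9*x*z - 9*z, -6*x^2 + 9*y*z, -4)
At (3, 1, -2): (72, -72, -4).

(72, -72, -4)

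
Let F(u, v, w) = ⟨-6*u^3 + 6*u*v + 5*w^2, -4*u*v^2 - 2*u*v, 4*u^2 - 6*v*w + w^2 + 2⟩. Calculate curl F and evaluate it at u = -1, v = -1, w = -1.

(6, -2, 4)

(∇×F)₁ = ∂F₃/∂v − ∂F₂/∂w = -6*w
(∇×F)₂ = ∂F₁/∂w − ∂F₃/∂u = -8*u + 10*w
(∇×F)₃ = ∂F₂/∂u − ∂F₁/∂v = -6*u - 4*v^2 - 2*v
∇×F = (-6*w, -8*u + 10*w, -6*u - 4*v^2 - 2*v)
At (-1, -1, -1): (6, -2, 4).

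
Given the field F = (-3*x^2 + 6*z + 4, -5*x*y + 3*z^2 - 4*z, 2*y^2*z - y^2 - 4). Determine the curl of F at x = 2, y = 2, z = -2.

(-4, 6, -10)

(∇×F)₁ = ∂F₃/∂y − ∂F₂/∂z = 4*y*z - 2*y - 6*z + 4
(∇×F)₂ = ∂F₁/∂z − ∂F₃/∂x = 6
(∇×F)₃ = ∂F₂/∂x − ∂F₁/∂y = -5*y
∇×F = (4*y*z - 2*y - 6*z + 4, 6, -5*y)
At (2, 2, -2): (-4, 6, -10).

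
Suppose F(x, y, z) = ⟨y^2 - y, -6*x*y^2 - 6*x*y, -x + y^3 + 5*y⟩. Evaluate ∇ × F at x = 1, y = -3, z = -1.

(∇×F)₁ = ∂F₃/∂y − ∂F₂/∂z = 3*y^2 + 5
(∇×F)₂ = ∂F₁/∂z − ∂F₃/∂x = 1
(∇×F)₃ = ∂F₂/∂x − ∂F₁/∂y = -6*y^2 - 8*y + 1
∇×F = (3*y^2 + 5, 1, -6*y^2 - 8*y + 1)
At (1, -3, -1): (32, 1, -29).

(32, 1, -29)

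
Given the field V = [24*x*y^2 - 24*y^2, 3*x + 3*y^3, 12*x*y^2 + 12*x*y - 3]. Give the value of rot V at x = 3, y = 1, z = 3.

(108, -24, -93)

(∇×V)₁ = ∂V₃/∂y − ∂V₂/∂z = 24*x*y + 12*x
(∇×V)₂ = ∂V₁/∂z − ∂V₃/∂x = -12*y^2 - 12*y
(∇×V)₃ = ∂V₂/∂x − ∂V₁/∂y = -48*x*y + 48*y + 3
∇×V = (24*x*y + 12*x, -12*y^2 - 12*y, -48*x*y + 48*y + 3)
At (3, 1, 3): (108, -24, -93).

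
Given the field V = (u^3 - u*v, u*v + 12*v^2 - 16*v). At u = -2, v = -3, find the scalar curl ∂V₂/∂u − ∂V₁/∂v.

-5

∂V₂/∂u = v
∂V₁/∂v = -u
Scalar curl = u + v
At (-2, -3): -5.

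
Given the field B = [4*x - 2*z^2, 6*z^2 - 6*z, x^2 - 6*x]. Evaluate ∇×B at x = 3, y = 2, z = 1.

(-6, -4, 0)

(∇×B)₁ = ∂B₃/∂y − ∂B₂/∂z = -12*z + 6
(∇×B)₂ = ∂B₁/∂z − ∂B₃/∂x = -2*x - 4*z + 6
(∇×B)₃ = ∂B₂/∂x − ∂B₁/∂y = 0
∇×B = (-12*z + 6, -2*x - 4*z + 6, 0)
At (3, 2, 1): (-6, -4, 0).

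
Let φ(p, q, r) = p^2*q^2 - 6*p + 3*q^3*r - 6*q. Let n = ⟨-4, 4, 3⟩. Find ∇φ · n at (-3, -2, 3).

∂φ/∂p = 2*p*q^2 - 6
∂φ/∂q = 2*p^2*q + 9*q^2*r - 6
∂φ/∂r = 3*q^3
∇φ at (-3, -2, 3) = (-30, 66, -24)
∇φ · n = (-30)(-4) + (66)(4) + (-24)(3) = 312

312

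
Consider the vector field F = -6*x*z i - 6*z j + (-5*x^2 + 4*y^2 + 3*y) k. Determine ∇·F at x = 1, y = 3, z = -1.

6

∂F₁/∂x = -6*z
∂F₂/∂y = 0
∂F₃/∂z = 0
∇·F = -6*z
At (1, 3, -1): 6.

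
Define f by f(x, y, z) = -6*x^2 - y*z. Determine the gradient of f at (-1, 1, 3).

(12, -3, -1)

∂f/∂x = -12*x
∂f/∂y = -z
∂f/∂z = -y
∇f = (-12*x, -z, -y)
At (-1, 1, 3): (12, -3, -1).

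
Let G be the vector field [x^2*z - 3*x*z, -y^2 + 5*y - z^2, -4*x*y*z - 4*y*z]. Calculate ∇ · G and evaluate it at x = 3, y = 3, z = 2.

∂G₁/∂x = 2*x*z - 3*z
∂G₂/∂y = -2*y + 5
∂G₃/∂z = -4*x*y - 4*y
∇·G = -4*x*y + 2*x*z - 6*y - 3*z + 5
At (3, 3, 2): -43.

-43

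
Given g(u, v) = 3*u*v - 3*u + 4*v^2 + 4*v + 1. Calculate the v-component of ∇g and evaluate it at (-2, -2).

(∇g)_2 = ∂g/∂v = 3*u + 8*v + 4
At (-2, -2): -18.

-18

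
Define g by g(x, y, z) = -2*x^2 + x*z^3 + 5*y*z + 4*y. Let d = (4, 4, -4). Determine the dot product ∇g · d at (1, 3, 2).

-36

∂g/∂x = -4*x + z^3
∂g/∂y = 5*z + 4
∂g/∂z = 3*x*z^2 + 5*y
∇g at (1, 3, 2) = (4, 14, 27)
∇g · d = (4)(4) + (14)(4) + (27)(-4) = -36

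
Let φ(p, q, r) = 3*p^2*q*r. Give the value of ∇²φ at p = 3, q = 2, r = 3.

36

∂²φ/∂p² = 6*q*r
∂²φ/∂q² = 0
∂²φ/∂r² = 0
∇²φ = 6*q*r
At (3, 2, 3): 36.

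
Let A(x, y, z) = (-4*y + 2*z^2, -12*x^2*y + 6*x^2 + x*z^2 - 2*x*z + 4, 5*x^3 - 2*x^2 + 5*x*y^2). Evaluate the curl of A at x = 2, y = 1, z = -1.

(∇×A)₁ = ∂A₃/∂y − ∂A₂/∂z = 10*x*y - 2*x*z + 2*x
(∇×A)₂ = ∂A₁/∂z − ∂A₃/∂x = -15*x^2 + 4*x - 5*y^2 + 4*z
(∇×A)₃ = ∂A₂/∂x − ∂A₁/∂y = -24*x*y + 12*x + z^2 - 2*z + 4
∇×A = (10*x*y - 2*x*z + 2*x, -15*x^2 + 4*x - 5*y^2 + 4*z, -24*x*y + 12*x + z^2 - 2*z + 4)
At (2, 1, -1): (28, -61, -17).

(28, -61, -17)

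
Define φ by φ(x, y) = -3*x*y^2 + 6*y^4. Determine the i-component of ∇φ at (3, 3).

(∇φ)_1 = ∂φ/∂x = -3*y^2
At (3, 3): -27.

-27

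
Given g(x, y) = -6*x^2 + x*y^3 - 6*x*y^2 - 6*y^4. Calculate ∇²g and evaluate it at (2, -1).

∂²g/∂x² = -12
∂²g/∂y² = 6*(x*y - 2*x - 12*y^2)
∇²g = 6*x*y - 12*x - 72*y^2 - 12
At (2, -1): -120.

-120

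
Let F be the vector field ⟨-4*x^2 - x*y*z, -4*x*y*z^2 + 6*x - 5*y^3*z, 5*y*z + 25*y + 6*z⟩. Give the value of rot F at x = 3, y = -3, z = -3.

(∇×F)₁ = ∂F₃/∂y − ∂F₂/∂z = 8*x*y*z + 5*y^3 + 5*z + 25
(∇×F)₂ = ∂F₁/∂z − ∂F₃/∂x = -x*y
(∇×F)₃ = ∂F₂/∂x − ∂F₁/∂y = x*z - 4*y*z^2 + 6
∇×F = (8*x*y*z + 5*y^3 + 5*z + 25, -x*y, x*z - 4*y*z^2 + 6)
At (3, -3, -3): (91, 9, 105).

(91, 9, 105)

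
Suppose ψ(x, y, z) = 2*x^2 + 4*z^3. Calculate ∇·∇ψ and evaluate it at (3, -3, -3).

∂²ψ/∂x² = 4
∂²ψ/∂y² = 0
∂²ψ/∂z² = 24*z
∇²ψ = 24*z + 4
At (3, -3, -3): -68.

-68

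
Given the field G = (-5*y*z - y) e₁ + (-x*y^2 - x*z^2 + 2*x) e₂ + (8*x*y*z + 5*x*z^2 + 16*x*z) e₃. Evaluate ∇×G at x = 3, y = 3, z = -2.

(-60, 45, -20)

(∇×G)₁ = ∂G₃/∂y − ∂G₂/∂z = 10*x*z
(∇×G)₂ = ∂G₁/∂z − ∂G₃/∂x = -8*y*z - 5*y - 5*z^2 - 16*z
(∇×G)₃ = ∂G₂/∂x − ∂G₁/∂y = -y^2 - z^2 + 5*z + 3
∇×G = (10*x*z, -8*y*z - 5*y - 5*z^2 - 16*z, -y^2 - z^2 + 5*z + 3)
At (3, 3, -2): (-60, 45, -20).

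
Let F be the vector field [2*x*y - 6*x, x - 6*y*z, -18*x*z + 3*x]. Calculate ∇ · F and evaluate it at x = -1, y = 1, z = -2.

∂F₁/∂x = 2*y - 6
∂F₂/∂y = -6*z
∂F₃/∂z = -18*x
∇·F = -18*x + 2*y - 6*z - 6
At (-1, 1, -2): 26.

26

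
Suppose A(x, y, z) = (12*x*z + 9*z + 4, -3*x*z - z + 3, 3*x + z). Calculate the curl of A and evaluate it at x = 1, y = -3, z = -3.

(∇×A)₁ = ∂A₃/∂y − ∂A₂/∂z = 3*x + 1
(∇×A)₂ = ∂A₁/∂z − ∂A₃/∂x = 12*x + 6
(∇×A)₃ = ∂A₂/∂x − ∂A₁/∂y = -3*z
∇×A = (3*x + 1, 12*x + 6, -3*z)
At (1, -3, -3): (4, 18, 9).

(4, 18, 9)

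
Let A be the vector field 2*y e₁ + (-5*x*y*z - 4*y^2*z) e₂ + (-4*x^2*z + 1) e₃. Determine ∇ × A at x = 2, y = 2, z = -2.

(∇×A)₁ = ∂A₃/∂y − ∂A₂/∂z = 5*x*y + 4*y^2
(∇×A)₂ = ∂A₁/∂z − ∂A₃/∂x = 8*x*z
(∇×A)₃ = ∂A₂/∂x − ∂A₁/∂y = -5*y*z - 2
∇×A = (5*x*y + 4*y^2, 8*x*z, -5*y*z - 2)
At (2, 2, -2): (36, -32, 18).

(36, -32, 18)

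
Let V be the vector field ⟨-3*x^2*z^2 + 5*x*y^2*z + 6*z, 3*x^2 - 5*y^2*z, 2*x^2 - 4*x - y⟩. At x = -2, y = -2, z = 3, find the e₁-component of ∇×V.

(∇×V)_1 = ∂V₃/∂y − ∂V₂/∂z
= -1 − (-5*y^2)
= 5*y^2 - 1
At (-2, -2, 3): 19.

19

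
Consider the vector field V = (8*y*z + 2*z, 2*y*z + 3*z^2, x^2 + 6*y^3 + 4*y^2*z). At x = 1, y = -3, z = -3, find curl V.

(258, -24, 24)

(∇×V)₁ = ∂V₃/∂y − ∂V₂/∂z = 18*y^2 + 8*y*z - 2*y - 6*z
(∇×V)₂ = ∂V₁/∂z − ∂V₃/∂x = -2*x + 8*y + 2
(∇×V)₃ = ∂V₂/∂x − ∂V₁/∂y = -8*z
∇×V = (18*y^2 + 8*y*z - 2*y - 6*z, -2*x + 8*y + 2, -8*z)
At (1, -3, -3): (258, -24, 24).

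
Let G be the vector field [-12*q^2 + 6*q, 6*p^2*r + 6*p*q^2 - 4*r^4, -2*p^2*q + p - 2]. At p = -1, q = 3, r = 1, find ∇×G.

(∇×G)₁ = ∂G₃/∂q − ∂G₂/∂r = -8*p^2 + 16*r^3
(∇×G)₂ = ∂G₁/∂r − ∂G₃/∂p = 4*p*q - 1
(∇×G)₃ = ∂G₂/∂p − ∂G₁/∂q = 12*p*r + 6*q^2 + 24*q - 6
∇×G = (-8*p^2 + 16*r^3, 4*p*q - 1, 12*p*r + 6*q^2 + 24*q - 6)
At (-1, 3, 1): (8, -13, 108).

(8, -13, 108)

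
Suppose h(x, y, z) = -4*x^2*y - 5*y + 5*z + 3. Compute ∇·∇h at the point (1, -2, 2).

16

∂²h/∂x² = -8*y
∂²h/∂y² = 0
∂²h/∂z² = 0
∇²h = -8*y
At (1, -2, 2): 16.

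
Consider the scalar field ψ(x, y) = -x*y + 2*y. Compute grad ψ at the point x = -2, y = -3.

(3, 4)

∂ψ/∂x = -y
∂ψ/∂y = -x + 2
∇ψ = (-y, -x + 2)
At (-2, -3): (3, 4).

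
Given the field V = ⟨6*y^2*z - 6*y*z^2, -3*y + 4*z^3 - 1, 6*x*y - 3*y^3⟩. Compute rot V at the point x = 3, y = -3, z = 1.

(-75, 108, 42)

(∇×V)₁ = ∂V₃/∂y − ∂V₂/∂z = 6*x - 9*y^2 - 12*z^2
(∇×V)₂ = ∂V₁/∂z − ∂V₃/∂x = 6*y^2 - 12*y*z - 6*y
(∇×V)₃ = ∂V₂/∂x − ∂V₁/∂y = -12*y*z + 6*z^2
∇×V = (6*x - 9*y^2 - 12*z^2, 6*y^2 - 12*y*z - 6*y, -12*y*z + 6*z^2)
At (3, -3, 1): (-75, 108, 42).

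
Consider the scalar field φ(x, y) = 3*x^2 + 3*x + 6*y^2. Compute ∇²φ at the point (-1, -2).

18

∂²φ/∂x² = 6
∂²φ/∂y² = 12
∇²φ = 18
At (-1, -2): 18.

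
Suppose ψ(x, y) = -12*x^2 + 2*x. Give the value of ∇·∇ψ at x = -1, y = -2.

∂²ψ/∂x² = -24
∂²ψ/∂y² = 0
∇²ψ = -24
At (-1, -2): -24.

-24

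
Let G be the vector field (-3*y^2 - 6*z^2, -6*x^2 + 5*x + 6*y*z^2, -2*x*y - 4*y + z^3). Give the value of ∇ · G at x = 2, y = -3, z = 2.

∂G₁/∂x = 0
∂G₂/∂y = 6*z^2
∂G₃/∂z = 3*z^2
∇·G = 9*z^2
At (2, -3, 2): 36.

36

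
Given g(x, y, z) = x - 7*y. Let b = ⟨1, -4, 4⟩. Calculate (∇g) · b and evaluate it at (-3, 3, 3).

29

∂g/∂x = 1
∂g/∂y = -7
∂g/∂z = 0
∇g at (-3, 3, 3) = (1, -7, 0)
∇g · b = (1)(1) + (-7)(-4) + (0)(4) = 29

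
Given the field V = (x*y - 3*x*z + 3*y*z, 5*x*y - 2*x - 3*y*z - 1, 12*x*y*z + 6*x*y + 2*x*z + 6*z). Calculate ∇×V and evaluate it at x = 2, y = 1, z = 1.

(∇×V)₁ = ∂V₃/∂y − ∂V₂/∂z = 12*x*z + 6*x + 3*y
(∇×V)₂ = ∂V₁/∂z − ∂V₃/∂x = -3*x - 12*y*z - 3*y - 2*z
(∇×V)₃ = ∂V₂/∂x − ∂V₁/∂y = -x + 5*y - 3*z - 2
∇×V = (12*x*z + 6*x + 3*y, -3*x - 12*y*z - 3*y - 2*z, -x + 5*y - 3*z - 2)
At (2, 1, 1): (39, -23, -2).

(39, -23, -2)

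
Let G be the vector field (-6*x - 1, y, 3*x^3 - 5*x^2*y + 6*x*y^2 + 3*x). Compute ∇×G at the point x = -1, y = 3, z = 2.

(-41, -96, 0)

(∇×G)₁ = ∂G₃/∂y − ∂G₂/∂z = -5*x^2 + 12*x*y
(∇×G)₂ = ∂G₁/∂z − ∂G₃/∂x = -9*x^2 + 10*x*y - 6*y^2 - 3
(∇×G)₃ = ∂G₂/∂x − ∂G₁/∂y = 0
∇×G = (-5*x^2 + 12*x*y, -9*x^2 + 10*x*y - 6*y^2 - 3, 0)
At (-1, 3, 2): (-41, -96, 0).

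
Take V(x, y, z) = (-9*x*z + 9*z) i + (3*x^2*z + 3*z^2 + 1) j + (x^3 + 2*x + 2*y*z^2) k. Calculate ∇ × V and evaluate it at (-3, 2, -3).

(∇×V)₁ = ∂V₃/∂y − ∂V₂/∂z = -3*x^2 + 2*z^2 - 6*z
(∇×V)₂ = ∂V₁/∂z − ∂V₃/∂x = -3*x^2 - 9*x + 7
(∇×V)₃ = ∂V₂/∂x − ∂V₁/∂y = 6*x*z
∇×V = (-3*x^2 + 2*z^2 - 6*z, -3*x^2 - 9*x + 7, 6*x*z)
At (-3, 2, -3): (9, 7, 54).

(9, 7, 54)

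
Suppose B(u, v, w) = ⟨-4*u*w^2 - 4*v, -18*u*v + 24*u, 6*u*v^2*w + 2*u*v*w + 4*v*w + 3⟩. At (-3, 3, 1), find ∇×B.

(∇×B)₁ = ∂B₃/∂v − ∂B₂/∂w = 12*u*v*w + 2*u*w + 4*w
(∇×B)₂ = ∂B₁/∂w − ∂B₃/∂u = -8*u*w - 6*v^2*w - 2*v*w
(∇×B)₃ = ∂B₂/∂u − ∂B₁/∂v = -18*v + 28
∇×B = (12*u*v*w + 2*u*w + 4*w, -8*u*w - 6*v^2*w - 2*v*w, -18*v + 28)
At (-3, 3, 1): (-110, -36, -26).

(-110, -36, -26)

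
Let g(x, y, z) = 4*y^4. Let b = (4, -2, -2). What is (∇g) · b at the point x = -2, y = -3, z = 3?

∂g/∂x = 0
∂g/∂y = 16*y^3
∂g/∂z = 0
∇g at (-2, -3, 3) = (0, -432, 0)
∇g · b = (0)(4) + (-432)(-2) + (0)(-2) = 864

864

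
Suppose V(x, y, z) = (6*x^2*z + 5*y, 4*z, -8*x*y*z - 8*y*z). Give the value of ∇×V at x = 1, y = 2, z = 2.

(∇×V)₁ = ∂V₃/∂y − ∂V₂/∂z = -8*x*z - 8*z - 4
(∇×V)₂ = ∂V₁/∂z − ∂V₃/∂x = 6*x^2 + 8*y*z
(∇×V)₃ = ∂V₂/∂x − ∂V₁/∂y = -5
∇×V = (-8*x*z - 8*z - 4, 6*x^2 + 8*y*z, -5)
At (1, 2, 2): (-36, 38, -5).

(-36, 38, -5)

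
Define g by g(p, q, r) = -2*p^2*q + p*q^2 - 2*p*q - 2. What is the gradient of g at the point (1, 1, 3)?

(-5, -2, 0)

∂g/∂p = -4*p*q + q^2 - 2*q
∂g/∂q = -2*p^2 + 2*p*q - 2*p
∂g/∂r = 0
∇g = (-4*p*q + q^2 - 2*q, -2*p^2 + 2*p*q - 2*p, 0)
At (1, 1, 3): (-5, -2, 0).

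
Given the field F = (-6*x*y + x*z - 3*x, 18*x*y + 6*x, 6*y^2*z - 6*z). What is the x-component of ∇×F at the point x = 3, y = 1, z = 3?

(∇×F)_1 = ∂F₃/∂y − ∂F₂/∂z
= 12*y*z − (0)
= 12*y*z
At (3, 1, 3): 36.

36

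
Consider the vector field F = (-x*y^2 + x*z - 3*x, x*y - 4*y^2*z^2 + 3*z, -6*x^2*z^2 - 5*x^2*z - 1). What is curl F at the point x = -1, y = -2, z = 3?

(∇×F)₁ = ∂F₃/∂y − ∂F₂/∂z = 8*y^2*z - 3
(∇×F)₂ = ∂F₁/∂z − ∂F₃/∂x = 12*x*z^2 + 10*x*z + x
(∇×F)₃ = ∂F₂/∂x − ∂F₁/∂y = 2*x*y + y
∇×F = (8*y^2*z - 3, 12*x*z^2 + 10*x*z + x, 2*x*y + y)
At (-1, -2, 3): (93, -139, 2).

(93, -139, 2)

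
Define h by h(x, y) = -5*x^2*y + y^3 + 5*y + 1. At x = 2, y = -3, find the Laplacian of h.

∂²h/∂x² = -10*y
∂²h/∂y² = 6*y
∇²h = -4*y
At (2, -3): 12.

12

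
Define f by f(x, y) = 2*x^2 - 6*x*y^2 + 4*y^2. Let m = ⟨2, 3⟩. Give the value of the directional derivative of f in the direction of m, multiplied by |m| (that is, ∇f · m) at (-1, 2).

∂f/∂x = 4*x - 6*y^2
∂f/∂y = -12*x*y + 8*y
∇f at (-1, 2) = (-28, 40)
∇f · m = (-28)(2) + (40)(3) = 64

64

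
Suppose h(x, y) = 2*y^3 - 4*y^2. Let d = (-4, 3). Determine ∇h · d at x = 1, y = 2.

24

∂h/∂x = 0
∂h/∂y = 6*y^2 - 8*y
∇h at (1, 2) = (0, 8)
∇h · d = (0)(-4) + (8)(3) = 24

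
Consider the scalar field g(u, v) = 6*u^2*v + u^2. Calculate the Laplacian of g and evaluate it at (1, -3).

-34

∂²g/∂u² = 2*(6*v + 1)
∂²g/∂v² = 0
∇²g = 12*v + 2
At (1, -3): -34.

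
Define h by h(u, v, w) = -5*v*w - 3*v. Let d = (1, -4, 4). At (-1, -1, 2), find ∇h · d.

∂h/∂u = 0
∂h/∂v = -5*w - 3
∂h/∂w = -5*v
∇h at (-1, -1, 2) = (0, -13, 5)
∇h · d = (0)(1) + (-13)(-4) + (5)(4) = 72

72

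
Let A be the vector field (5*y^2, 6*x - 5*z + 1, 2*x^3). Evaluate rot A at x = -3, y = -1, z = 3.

(∇×A)₁ = ∂A₃/∂y − ∂A₂/∂z = 5
(∇×A)₂ = ∂A₁/∂z − ∂A₃/∂x = -6*x^2
(∇×A)₃ = ∂A₂/∂x − ∂A₁/∂y = -10*y + 6
∇×A = (5, -6*x^2, -10*y + 6)
At (-3, -1, 3): (5, -54, 16).

(5, -54, 16)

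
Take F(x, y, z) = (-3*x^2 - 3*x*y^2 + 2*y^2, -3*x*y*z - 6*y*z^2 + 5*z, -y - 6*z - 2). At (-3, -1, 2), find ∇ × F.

(∇×F)₁ = ∂F₃/∂y − ∂F₂/∂z = 3*x*y + 12*y*z - 6
(∇×F)₂ = ∂F₁/∂z − ∂F₃/∂x = 0
(∇×F)₃ = ∂F₂/∂x − ∂F₁/∂y = 6*x*y - 3*y*z - 4*y
∇×F = (3*x*y + 12*y*z - 6, 0, 6*x*y - 3*y*z - 4*y)
At (-3, -1, 2): (-21, 0, 28).

(-21, 0, 28)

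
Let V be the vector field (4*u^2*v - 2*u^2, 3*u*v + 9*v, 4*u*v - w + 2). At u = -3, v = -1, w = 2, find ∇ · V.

∂V₁/∂u = 8*u*v - 4*u
∂V₂/∂v = 3*u + 9
∂V₃/∂w = -1
∇·V = 8*u*v - u + 8
At (-3, -1, 2): 35.

35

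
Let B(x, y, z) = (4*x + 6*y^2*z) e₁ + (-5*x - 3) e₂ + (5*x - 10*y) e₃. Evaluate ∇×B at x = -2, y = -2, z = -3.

(∇×B)₁ = ∂B₃/∂y − ∂B₂/∂z = -10
(∇×B)₂ = ∂B₁/∂z − ∂B₃/∂x = 6*y^2 - 5
(∇×B)₃ = ∂B₂/∂x − ∂B₁/∂y = -12*y*z - 5
∇×B = (-10, 6*y^2 - 5, -12*y*z - 5)
At (-2, -2, -3): (-10, 19, -77).

(-10, 19, -77)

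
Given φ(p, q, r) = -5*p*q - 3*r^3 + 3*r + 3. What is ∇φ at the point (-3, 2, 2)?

(-10, 15, -33)

∂φ/∂p = -5*q
∂φ/∂q = -5*p
∂φ/∂r = -9*r^2 + 3
∇φ = (-5*q, -5*p, -9*r^2 + 3)
At (-3, 2, 2): (-10, 15, -33).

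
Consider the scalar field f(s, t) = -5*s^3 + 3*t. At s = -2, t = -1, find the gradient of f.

(-60, 3)

∂f/∂s = -15*s^2
∂f/∂t = 3
∇f = (-15*s^2, 3)
At (-2, -1): (-60, 3).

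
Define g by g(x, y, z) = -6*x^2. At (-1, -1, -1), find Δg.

-12

∂²g/∂x² = -12
∂²g/∂y² = 0
∂²g/∂z² = 0
∇²g = -12
At (-1, -1, -1): -12.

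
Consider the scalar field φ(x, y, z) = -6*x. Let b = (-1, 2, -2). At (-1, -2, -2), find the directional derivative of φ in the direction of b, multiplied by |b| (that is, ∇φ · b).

6

∂φ/∂x = -6
∂φ/∂y = 0
∂φ/∂z = 0
∇φ at (-1, -2, -2) = (-6, 0, 0)
∇φ · b = (-6)(-1) + (0)(2) + (0)(-2) = 6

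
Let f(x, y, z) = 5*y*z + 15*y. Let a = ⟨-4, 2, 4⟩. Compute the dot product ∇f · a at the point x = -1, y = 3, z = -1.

∂f/∂x = 0
∂f/∂y = 5*z + 15
∂f/∂z = 5*y
∇f at (-1, 3, -1) = (0, 10, 15)
∇f · a = (0)(-4) + (10)(2) + (15)(4) = 80

80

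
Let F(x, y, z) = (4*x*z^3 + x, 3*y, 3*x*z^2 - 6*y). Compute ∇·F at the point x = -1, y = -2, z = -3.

∂F₁/∂x = 4*z^3 + 1
∂F₂/∂y = 3
∂F₃/∂z = 6*x*z
∇·F = 6*x*z + 4*z^3 + 4
At (-1, -2, -3): -86.

-86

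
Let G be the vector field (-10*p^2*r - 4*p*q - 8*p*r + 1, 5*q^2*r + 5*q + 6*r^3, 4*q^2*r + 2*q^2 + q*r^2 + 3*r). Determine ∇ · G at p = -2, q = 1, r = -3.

∂G₁/∂p = -20*p*r - 4*q - 8*r
∂G₂/∂q = 10*q*r + 5
∂G₃/∂r = 4*q^2 + 2*q*r + 3
∇·G = -20*p*r + 4*q^2 + 12*q*r - 4*q - 8*r + 8
At (-2, 1, -3): -124.

-124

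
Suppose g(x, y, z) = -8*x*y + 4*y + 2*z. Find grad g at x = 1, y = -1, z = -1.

∂g/∂x = -8*y
∂g/∂y = -8*x + 4
∂g/∂z = 2
∇g = (-8*y, -8*x + 4, 2)
At (1, -1, -1): (8, -4, 2).

(8, -4, 2)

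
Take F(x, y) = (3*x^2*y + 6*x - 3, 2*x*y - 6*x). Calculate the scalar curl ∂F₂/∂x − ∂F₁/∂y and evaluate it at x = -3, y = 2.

∂F₂/∂x = 2*y - 6
∂F₁/∂y = 3*x^2
Scalar curl = -3*x^2 + 2*y - 6
At (-3, 2): -29.

-29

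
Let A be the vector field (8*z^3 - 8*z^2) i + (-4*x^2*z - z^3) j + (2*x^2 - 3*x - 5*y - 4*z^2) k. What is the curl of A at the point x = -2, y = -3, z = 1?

(14, 19, 16)

(∇×A)₁ = ∂A₃/∂y − ∂A₂/∂z = 4*x^2 + 3*z^2 - 5
(∇×A)₂ = ∂A₁/∂z − ∂A₃/∂x = -4*x + 24*z^2 - 16*z + 3
(∇×A)₃ = ∂A₂/∂x − ∂A₁/∂y = -8*x*z
∇×A = (4*x^2 + 3*z^2 - 5, -4*x + 24*z^2 - 16*z + 3, -8*x*z)
At (-2, -3, 1): (14, 19, 16).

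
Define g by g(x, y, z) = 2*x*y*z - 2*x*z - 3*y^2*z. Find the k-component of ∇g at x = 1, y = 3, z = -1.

(∇g)_3 = ∂g/∂z = 2*x*y - 2*x - 3*y^2
At (1, 3, -1): -23.

-23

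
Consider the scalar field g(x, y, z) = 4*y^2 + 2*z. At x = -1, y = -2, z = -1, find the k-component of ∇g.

2

(∇g)_3 = ∂g/∂z = 2
At (-1, -2, -1): 2.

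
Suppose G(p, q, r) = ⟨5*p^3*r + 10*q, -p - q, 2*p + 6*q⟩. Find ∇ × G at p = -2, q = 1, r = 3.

(6, -42, -11)

(∇×G)₁ = ∂G₃/∂q − ∂G₂/∂r = 6
(∇×G)₂ = ∂G₁/∂r − ∂G₃/∂p = 5*p^3 - 2
(∇×G)₃ = ∂G₂/∂p − ∂G₁/∂q = -11
∇×G = (6, 5*p^3 - 2, -11)
At (-2, 1, 3): (6, -42, -11).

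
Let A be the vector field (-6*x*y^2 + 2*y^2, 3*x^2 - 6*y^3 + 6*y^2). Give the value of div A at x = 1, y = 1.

-12

∂A₁/∂x = -6*y^2
∂A₂/∂y = -18*y^2 + 12*y
∇·A = -24*y^2 + 12*y
At (1, 1): -12.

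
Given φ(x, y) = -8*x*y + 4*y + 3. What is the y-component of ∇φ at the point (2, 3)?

-12

(∇φ)_2 = ∂φ/∂y = -8*x + 4
At (2, 3): -12.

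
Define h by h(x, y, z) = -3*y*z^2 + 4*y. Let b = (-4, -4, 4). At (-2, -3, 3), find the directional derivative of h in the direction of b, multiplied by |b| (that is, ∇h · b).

∂h/∂x = 0
∂h/∂y = -3*z^2 + 4
∂h/∂z = -6*y*z
∇h at (-2, -3, 3) = (0, -23, 54)
∇h · b = (0)(-4) + (-23)(-4) + (54)(4) = 308

308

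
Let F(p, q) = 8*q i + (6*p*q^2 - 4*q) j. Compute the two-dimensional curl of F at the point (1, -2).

16

∂F₂/∂p = 6*q^2
∂F₁/∂q = 8
Scalar curl = 6*q^2 - 8
At (1, -2): 16.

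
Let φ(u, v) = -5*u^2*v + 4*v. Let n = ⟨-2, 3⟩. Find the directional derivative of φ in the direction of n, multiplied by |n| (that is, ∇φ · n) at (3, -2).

-243

∂φ/∂u = -10*u*v
∂φ/∂v = -5*u^2 + 4
∇φ at (3, -2) = (60, -41)
∇φ · n = (60)(-2) + (-41)(3) = -243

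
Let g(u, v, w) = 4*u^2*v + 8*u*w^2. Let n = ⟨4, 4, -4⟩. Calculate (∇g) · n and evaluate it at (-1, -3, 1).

∂g/∂u = 8*u*v + 8*w^2
∂g/∂v = 4*u^2
∂g/∂w = 16*u*w
∇g at (-1, -3, 1) = (32, 4, -16)
∇g · n = (32)(4) + (4)(4) + (-16)(-4) = 208

208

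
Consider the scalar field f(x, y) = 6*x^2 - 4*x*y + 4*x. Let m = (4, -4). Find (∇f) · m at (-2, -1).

-96

∂f/∂x = 12*x - 4*y + 4
∂f/∂y = -4*x
∇f at (-2, -1) = (-16, 8)
∇f · m = (-16)(4) + (8)(-4) = -96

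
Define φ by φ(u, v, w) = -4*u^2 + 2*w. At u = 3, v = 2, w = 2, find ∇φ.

∂φ/∂u = -8*u
∂φ/∂v = 0
∂φ/∂w = 2
∇φ = (-8*u, 0, 2)
At (3, 2, 2): (-24, 0, 2).

(-24, 0, 2)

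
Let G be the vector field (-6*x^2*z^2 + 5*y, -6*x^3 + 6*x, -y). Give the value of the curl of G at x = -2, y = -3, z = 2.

(-1, -96, -71)

(∇×G)₁ = ∂G₃/∂y − ∂G₂/∂z = -1
(∇×G)₂ = ∂G₁/∂z − ∂G₃/∂x = -12*x^2*z
(∇×G)₃ = ∂G₂/∂x − ∂G₁/∂y = -18*x^2 + 1
∇×G = (-1, -12*x^2*z, -18*x^2 + 1)
At (-2, -3, 2): (-1, -96, -71).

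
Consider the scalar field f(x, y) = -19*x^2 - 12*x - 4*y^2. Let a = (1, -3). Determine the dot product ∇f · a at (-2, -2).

16

∂f/∂x = -38*x - 12
∂f/∂y = -8*y
∇f at (-2, -2) = (64, 16)
∇f · a = (64)(1) + (16)(-3) = 16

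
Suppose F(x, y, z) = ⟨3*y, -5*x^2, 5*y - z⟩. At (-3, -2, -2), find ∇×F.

(∇×F)₁ = ∂F₃/∂y − ∂F₂/∂z = 5
(∇×F)₂ = ∂F₁/∂z − ∂F₃/∂x = 0
(∇×F)₃ = ∂F₂/∂x − ∂F₁/∂y = -10*x - 3
∇×F = (5, 0, -10*x - 3)
At (-3, -2, -2): (5, 0, 27).

(5, 0, 27)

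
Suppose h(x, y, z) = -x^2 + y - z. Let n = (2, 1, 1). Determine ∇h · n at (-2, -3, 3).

∂h/∂x = -2*x
∂h/∂y = 1
∂h/∂z = -1
∇h at (-2, -3, 3) = (4, 1, -1)
∇h · n = (4)(2) + (1)(1) + (-1)(1) = 8

8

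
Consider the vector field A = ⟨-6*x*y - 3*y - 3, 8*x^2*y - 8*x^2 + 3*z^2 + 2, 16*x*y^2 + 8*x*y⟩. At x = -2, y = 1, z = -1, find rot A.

(∇×A)₁ = ∂A₃/∂y − ∂A₂/∂z = 32*x*y + 8*x - 6*z
(∇×A)₂ = ∂A₁/∂z − ∂A₃/∂x = -16*y^2 - 8*y
(∇×A)₃ = ∂A₂/∂x − ∂A₁/∂y = 16*x*y - 10*x + 3
∇×A = (32*x*y + 8*x - 6*z, -16*y^2 - 8*y, 16*x*y - 10*x + 3)
At (-2, 1, -1): (-74, -24, -9).

(-74, -24, -9)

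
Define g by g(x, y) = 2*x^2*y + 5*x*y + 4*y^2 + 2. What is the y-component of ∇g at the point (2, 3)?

(∇g)_2 = ∂g/∂y = 2*x^2 + 5*x + 8*y
At (2, 3): 42.

42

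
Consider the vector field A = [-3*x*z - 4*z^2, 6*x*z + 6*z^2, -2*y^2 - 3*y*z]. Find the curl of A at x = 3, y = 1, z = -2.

(8, 7, -12)

(∇×A)₁ = ∂A₃/∂y − ∂A₂/∂z = -6*x - 4*y - 15*z
(∇×A)₂ = ∂A₁/∂z − ∂A₃/∂x = -3*x - 8*z
(∇×A)₃ = ∂A₂/∂x − ∂A₁/∂y = 6*z
∇×A = (-6*x - 4*y - 15*z, -3*x - 8*z, 6*z)
At (3, 1, -2): (8, 7, -12).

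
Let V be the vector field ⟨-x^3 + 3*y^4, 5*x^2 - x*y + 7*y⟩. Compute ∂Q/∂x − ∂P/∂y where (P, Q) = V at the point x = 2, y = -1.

33

∂V₂/∂x = 10*x - y
∂V₁/∂y = 12*y^3
Scalar curl = 10*x - 12*y^3 - y
At (2, -1): 33.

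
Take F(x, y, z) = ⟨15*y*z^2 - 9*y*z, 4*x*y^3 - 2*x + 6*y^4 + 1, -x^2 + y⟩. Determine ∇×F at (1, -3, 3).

(1, -241, -218)

(∇×F)₁ = ∂F₃/∂y − ∂F₂/∂z = 1
(∇×F)₂ = ∂F₁/∂z − ∂F₃/∂x = 2*x + 30*y*z - 9*y
(∇×F)₃ = ∂F₂/∂x − ∂F₁/∂y = 4*y^3 - 15*z^2 + 9*z - 2
∇×F = (1, 2*x + 30*y*z - 9*y, 4*y^3 - 15*z^2 + 9*z - 2)
At (1, -3, 3): (1, -241, -218).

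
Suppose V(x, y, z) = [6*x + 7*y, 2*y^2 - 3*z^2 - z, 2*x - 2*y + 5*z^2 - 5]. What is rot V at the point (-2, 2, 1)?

(5, -2, -7)

(∇×V)₁ = ∂V₃/∂y − ∂V₂/∂z = 6*z - 1
(∇×V)₂ = ∂V₁/∂z − ∂V₃/∂x = -2
(∇×V)₃ = ∂V₂/∂x − ∂V₁/∂y = -7
∇×V = (6*z - 1, -2, -7)
At (-2, 2, 1): (5, -2, -7).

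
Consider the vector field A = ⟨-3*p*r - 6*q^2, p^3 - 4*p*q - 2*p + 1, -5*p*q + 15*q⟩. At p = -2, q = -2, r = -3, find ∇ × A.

(25, -4, -6)

(∇×A)₁ = ∂A₃/∂q − ∂A₂/∂r = -5*p + 15
(∇×A)₂ = ∂A₁/∂r − ∂A₃/∂p = -3*p + 5*q
(∇×A)₃ = ∂A₂/∂p − ∂A₁/∂q = 3*p^2 + 8*q - 2
∇×A = (-5*p + 15, -3*p + 5*q, 3*p^2 + 8*q - 2)
At (-2, -2, -3): (25, -4, -6).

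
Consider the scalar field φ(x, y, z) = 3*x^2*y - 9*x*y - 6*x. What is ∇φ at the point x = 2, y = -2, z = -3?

∂φ/∂x = 6*x*y - 9*y - 6
∂φ/∂y = 3*x^2 - 9*x
∂φ/∂z = 0
∇φ = (6*x*y - 9*y - 6, 3*x^2 - 9*x, 0)
At (2, -2, -3): (-12, -6, 0).

(-12, -6, 0)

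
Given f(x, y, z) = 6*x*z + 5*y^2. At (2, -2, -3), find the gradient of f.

∂f/∂x = 6*z
∂f/∂y = 10*y
∂f/∂z = 6*x
∇f = (6*z, 10*y, 6*x)
At (2, -2, -3): (-18, -20, 12).

(-18, -20, 12)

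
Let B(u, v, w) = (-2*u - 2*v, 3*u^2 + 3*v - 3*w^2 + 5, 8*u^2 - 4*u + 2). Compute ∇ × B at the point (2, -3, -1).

(-6, -28, 14)

(∇×B)₁ = ∂B₃/∂v − ∂B₂/∂w = 6*w
(∇×B)₂ = ∂B₁/∂w − ∂B₃/∂u = -16*u + 4
(∇×B)₃ = ∂B₂/∂u − ∂B₁/∂v = 6*u + 2
∇×B = (6*w, -16*u + 4, 6*u + 2)
At (2, -3, -1): (-6, -28, 14).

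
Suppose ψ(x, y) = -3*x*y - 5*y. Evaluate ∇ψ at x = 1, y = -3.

∂ψ/∂x = -3*y
∂ψ/∂y = -3*x - 5
∇ψ = (-3*y, -3*x - 5)
At (1, -3): (9, -8).

(9, -8)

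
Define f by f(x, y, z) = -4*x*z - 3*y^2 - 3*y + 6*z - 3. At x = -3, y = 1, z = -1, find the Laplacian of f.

∂²f/∂x² = 0
∂²f/∂y² = -6
∂²f/∂z² = 0
∇²f = -6
At (-3, 1, -1): -6.

-6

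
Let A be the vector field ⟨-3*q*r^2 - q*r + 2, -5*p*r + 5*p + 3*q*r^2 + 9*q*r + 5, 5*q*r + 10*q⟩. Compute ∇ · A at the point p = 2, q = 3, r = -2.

9

∂A₁/∂p = 0
∂A₂/∂q = 3*r^2 + 9*r
∂A₃/∂r = 5*q
∇·A = 5*q + 3*r^2 + 9*r
At (2, 3, -2): 9.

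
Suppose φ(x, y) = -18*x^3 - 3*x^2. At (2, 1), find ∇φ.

(-228, 0)

∂φ/∂x = -54*x^2 - 6*x
∂φ/∂y = 0
∇φ = (-54*x^2 - 6*x, 0)
At (2, 1): (-228, 0).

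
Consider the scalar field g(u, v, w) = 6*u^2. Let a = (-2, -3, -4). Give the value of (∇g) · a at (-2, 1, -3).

∂g/∂u = 12*u
∂g/∂v = 0
∂g/∂w = 0
∇g at (-2, 1, -3) = (-24, 0, 0)
∇g · a = (-24)(-2) + (0)(-3) + (0)(-4) = 48

48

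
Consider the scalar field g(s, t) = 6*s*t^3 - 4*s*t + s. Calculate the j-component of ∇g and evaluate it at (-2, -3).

(∇g)_2 = ∂g/∂t = 18*s*t^2 - 4*s
At (-2, -3): -316.

-316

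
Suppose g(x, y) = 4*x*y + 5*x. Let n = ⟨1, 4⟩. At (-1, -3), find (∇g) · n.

-23

∂g/∂x = 4*y + 5
∂g/∂y = 4*x
∇g at (-1, -3) = (-7, -4)
∇g · n = (-7)(1) + (-4)(4) = -23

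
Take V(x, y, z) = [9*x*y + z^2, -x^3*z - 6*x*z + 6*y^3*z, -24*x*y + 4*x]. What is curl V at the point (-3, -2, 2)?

(75, -48, -39)

(∇×V)₁ = ∂V₃/∂y − ∂V₂/∂z = x^3 - 18*x - 6*y^3
(∇×V)₂ = ∂V₁/∂z − ∂V₃/∂x = 24*y + 2*z - 4
(∇×V)₃ = ∂V₂/∂x − ∂V₁/∂y = -3*x^2*z - 9*x - 6*z
∇×V = (x^3 - 18*x - 6*y^3, 24*y + 2*z - 4, -3*x^2*z - 9*x - 6*z)
At (-3, -2, 2): (75, -48, -39).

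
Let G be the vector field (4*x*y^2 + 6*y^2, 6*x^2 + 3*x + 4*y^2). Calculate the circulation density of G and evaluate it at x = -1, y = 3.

∂G₂/∂x = 12*x + 3
∂G₁/∂y = 8*x*y + 12*y
Scalar curl = -8*x*y + 12*x - 12*y + 3
At (-1, 3): -21.

-21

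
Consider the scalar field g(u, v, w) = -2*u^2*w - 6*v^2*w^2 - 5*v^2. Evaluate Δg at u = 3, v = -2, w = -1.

∂²g/∂u² = -4*w
∂²g/∂v² = -2*(6*w^2 + 5)
∂²g/∂w² = -12*v^2
∇²g = -12*v^2 - 12*w^2 - 4*w - 10
At (3, -2, -1): -66.

-66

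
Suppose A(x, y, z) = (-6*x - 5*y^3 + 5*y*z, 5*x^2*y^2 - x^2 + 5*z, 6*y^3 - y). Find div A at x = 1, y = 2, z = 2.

14

∂A₁/∂x = -6
∂A₂/∂y = 10*x^2*y
∂A₃/∂z = 0
∇·A = 10*x^2*y - 6
At (1, 2, 2): 14.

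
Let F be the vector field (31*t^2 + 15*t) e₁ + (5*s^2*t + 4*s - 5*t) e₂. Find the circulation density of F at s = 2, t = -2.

73

∂F₂/∂s = 10*s*t + 4
∂F₁/∂t = 62*t + 15
Scalar curl = 10*s*t - 62*t - 11
At (2, -2): 73.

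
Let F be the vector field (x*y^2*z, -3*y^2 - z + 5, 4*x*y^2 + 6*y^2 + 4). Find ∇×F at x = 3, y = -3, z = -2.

(∇×F)₁ = ∂F₃/∂y − ∂F₂/∂z = 8*x*y + 12*y + 1
(∇×F)₂ = ∂F₁/∂z − ∂F₃/∂x = x*y^2 - 4*y^2
(∇×F)₃ = ∂F₂/∂x − ∂F₁/∂y = -2*x*y*z
∇×F = (8*x*y + 12*y + 1, x*y^2 - 4*y^2, -2*x*y*z)
At (3, -3, -2): (-107, -9, -36).

(-107, -9, -36)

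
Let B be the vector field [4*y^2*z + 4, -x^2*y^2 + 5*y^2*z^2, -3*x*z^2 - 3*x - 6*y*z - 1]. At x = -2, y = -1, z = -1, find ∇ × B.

(16, 10, -4)

(∇×B)₁ = ∂B₃/∂y − ∂B₂/∂z = -10*y^2*z - 6*z
(∇×B)₂ = ∂B₁/∂z − ∂B₃/∂x = 4*y^2 + 3*z^2 + 3
(∇×B)₃ = ∂B₂/∂x − ∂B₁/∂y = -2*x*y^2 - 8*y*z
∇×B = (-10*y^2*z - 6*z, 4*y^2 + 3*z^2 + 3, -2*x*y^2 - 8*y*z)
At (-2, -1, -1): (16, 10, -4).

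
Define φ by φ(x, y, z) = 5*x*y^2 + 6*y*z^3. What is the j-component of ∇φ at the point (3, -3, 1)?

(∇φ)_2 = ∂φ/∂y = 10*x*y + 6*z^3
At (3, -3, 1): -84.

-84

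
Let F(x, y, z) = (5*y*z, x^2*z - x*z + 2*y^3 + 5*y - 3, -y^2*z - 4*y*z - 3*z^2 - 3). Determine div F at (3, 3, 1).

32

∂F₁/∂x = 0
∂F₂/∂y = 6*y^2 + 5
∂F₃/∂z = -y^2 - 4*y - 6*z
∇·F = 5*y^2 - 4*y - 6*z + 5
At (3, 3, 1): 32.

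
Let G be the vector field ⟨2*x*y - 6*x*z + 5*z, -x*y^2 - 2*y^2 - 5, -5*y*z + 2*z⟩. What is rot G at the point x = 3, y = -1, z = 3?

(-15, -13, -7)

(∇×G)₁ = ∂G₃/∂y − ∂G₂/∂z = -5*z
(∇×G)₂ = ∂G₁/∂z − ∂G₃/∂x = -6*x + 5
(∇×G)₃ = ∂G₂/∂x − ∂G₁/∂y = -2*x - y^2
∇×G = (-5*z, -6*x + 5, -2*x - y^2)
At (3, -1, 3): (-15, -13, -7).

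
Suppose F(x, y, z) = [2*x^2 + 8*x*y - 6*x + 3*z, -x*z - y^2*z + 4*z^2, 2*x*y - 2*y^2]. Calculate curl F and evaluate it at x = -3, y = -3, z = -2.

(∇×F)₁ = ∂F₃/∂y − ∂F₂/∂z = 3*x + y^2 - 4*y - 8*z
(∇×F)₂ = ∂F₁/∂z − ∂F₃/∂x = -2*y + 3
(∇×F)₃ = ∂F₂/∂x − ∂F₁/∂y = -8*x - z
∇×F = (3*x + y^2 - 4*y - 8*z, -2*y + 3, -8*x - z)
At (-3, -3, -2): (28, 9, 26).

(28, 9, 26)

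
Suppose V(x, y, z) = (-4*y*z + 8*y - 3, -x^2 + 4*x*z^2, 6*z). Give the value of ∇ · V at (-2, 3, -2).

∂V₁/∂x = 0
∂V₂/∂y = 0
∂V₃/∂z = 6
∇·V = 6
At (-2, 3, -2): 6.

6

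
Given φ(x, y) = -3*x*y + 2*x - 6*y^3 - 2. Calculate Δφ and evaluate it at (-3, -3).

108

∂²φ/∂x² = 0
∂²φ/∂y² = -36*y
∇²φ = -36*y
At (-3, -3): 108.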